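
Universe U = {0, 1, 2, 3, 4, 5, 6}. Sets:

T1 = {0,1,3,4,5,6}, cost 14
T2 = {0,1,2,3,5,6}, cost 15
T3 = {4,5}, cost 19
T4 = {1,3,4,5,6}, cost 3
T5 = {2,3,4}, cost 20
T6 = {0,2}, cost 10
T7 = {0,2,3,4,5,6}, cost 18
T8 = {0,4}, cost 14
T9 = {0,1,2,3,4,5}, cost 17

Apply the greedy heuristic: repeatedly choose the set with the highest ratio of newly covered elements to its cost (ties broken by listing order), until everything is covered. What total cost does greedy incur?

Pick 1: T4 adds 5 new (1, 3, 4, 5, 6) at cost 3 (ratio 5/3).
Pick 2: T6 adds 2 new (0, 2) at cost 10 (ratio 2/10).
Greedy total cost: 3 + 10 = 13.

13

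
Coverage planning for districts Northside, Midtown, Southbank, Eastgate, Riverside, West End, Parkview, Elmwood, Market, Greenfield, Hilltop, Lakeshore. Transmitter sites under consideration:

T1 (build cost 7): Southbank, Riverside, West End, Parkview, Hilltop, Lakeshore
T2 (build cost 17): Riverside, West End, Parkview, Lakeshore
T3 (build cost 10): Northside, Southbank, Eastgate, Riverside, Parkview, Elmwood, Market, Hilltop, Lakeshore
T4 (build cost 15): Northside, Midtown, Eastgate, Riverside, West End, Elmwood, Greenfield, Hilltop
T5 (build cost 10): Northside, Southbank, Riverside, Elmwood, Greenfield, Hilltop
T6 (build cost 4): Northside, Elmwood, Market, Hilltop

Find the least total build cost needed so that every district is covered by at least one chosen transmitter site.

T3, T4 cover every district at build cost 10 + 15 = 25.
Any cover uses at least 2 transmitter sites; among all covering selections none totals below 25.
Greedy by coverage-per-build cost would pick T6, T1, T4 for 26 — worse than the optimum 25.

25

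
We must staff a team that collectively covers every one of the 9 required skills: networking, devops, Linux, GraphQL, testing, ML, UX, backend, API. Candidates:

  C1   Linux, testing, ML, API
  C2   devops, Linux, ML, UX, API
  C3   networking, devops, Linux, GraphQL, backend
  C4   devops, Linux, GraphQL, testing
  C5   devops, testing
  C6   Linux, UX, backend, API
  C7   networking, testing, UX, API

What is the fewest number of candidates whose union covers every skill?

3

C1, C2, C3 together cover {networking, devops, Linux, GraphQL, testing, ML, UX, backend, API} — every skill.
No 2 of the 7 candidates cover everything (all 21 pairs fall short), so 3 is minimum.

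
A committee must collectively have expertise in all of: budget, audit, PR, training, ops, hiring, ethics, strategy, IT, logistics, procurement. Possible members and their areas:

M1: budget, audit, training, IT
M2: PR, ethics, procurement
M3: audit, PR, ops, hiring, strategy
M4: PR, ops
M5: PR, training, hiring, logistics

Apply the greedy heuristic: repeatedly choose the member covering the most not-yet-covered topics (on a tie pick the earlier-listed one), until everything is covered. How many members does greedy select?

Pick 1: M3 covers 5 new topics (audit, PR, ops, hiring, strategy).
Pick 2: M1 covers 3 new topics (budget, training, IT).
Pick 3: M2 covers 2 new topics (ethics, procurement).
Pick 4: M5 covers 1 new topics (logistics).
Greedy uses 4 members.

4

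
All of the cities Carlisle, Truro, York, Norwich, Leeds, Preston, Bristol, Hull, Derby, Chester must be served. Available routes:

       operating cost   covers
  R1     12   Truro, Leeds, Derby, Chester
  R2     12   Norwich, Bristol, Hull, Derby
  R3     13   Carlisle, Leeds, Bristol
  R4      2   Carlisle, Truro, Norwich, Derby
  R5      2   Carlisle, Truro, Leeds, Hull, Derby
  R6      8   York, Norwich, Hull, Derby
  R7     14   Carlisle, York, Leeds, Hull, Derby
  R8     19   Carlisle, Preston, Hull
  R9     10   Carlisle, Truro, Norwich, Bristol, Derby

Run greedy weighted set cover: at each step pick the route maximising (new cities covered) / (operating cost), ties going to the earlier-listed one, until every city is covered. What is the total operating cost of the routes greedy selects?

53

Pick 1: R5 adds 5 new (Carlisle, Truro, Leeds, Hull, Derby) at operating cost 2 (ratio 5/2).
Pick 2: R4 adds 1 new (Norwich) at operating cost 2 (ratio 1/2).
Pick 3: R6 adds 1 new (York) at operating cost 8 (ratio 1/8).
Pick 4: R9 adds 1 new (Bristol) at operating cost 10 (ratio 1/10).
Pick 5: R1 adds 1 new (Chester) at operating cost 12 (ratio 1/12).
Pick 6: R8 adds 1 new (Preston) at operating cost 19 (ratio 1/19).
Greedy total operating cost: 2 + 2 + 8 + 10 + 12 + 19 = 53. (The true optimum is 49, so greedy overshoots here.)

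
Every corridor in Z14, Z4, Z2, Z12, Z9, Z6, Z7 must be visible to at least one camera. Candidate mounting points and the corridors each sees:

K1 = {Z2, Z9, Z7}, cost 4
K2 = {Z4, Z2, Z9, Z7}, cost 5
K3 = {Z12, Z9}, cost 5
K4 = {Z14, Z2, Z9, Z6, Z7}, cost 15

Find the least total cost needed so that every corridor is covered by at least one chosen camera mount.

25

K2, K3, K4 cover every corridor at cost 5 + 5 + 15 = 25.
Any cover uses at least 3 camera mounts; among all covering selections none totals below 25.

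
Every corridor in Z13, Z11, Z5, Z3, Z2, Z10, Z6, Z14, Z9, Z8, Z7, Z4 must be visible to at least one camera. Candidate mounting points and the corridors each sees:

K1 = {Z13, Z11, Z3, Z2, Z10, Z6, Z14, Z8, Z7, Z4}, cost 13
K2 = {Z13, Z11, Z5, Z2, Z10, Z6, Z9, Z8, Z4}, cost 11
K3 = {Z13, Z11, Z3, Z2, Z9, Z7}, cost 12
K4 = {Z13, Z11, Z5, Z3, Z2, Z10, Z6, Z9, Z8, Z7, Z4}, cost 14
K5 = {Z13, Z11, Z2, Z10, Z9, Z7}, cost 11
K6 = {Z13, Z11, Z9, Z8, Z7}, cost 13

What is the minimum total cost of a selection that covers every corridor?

K1, K2 cover every corridor at cost 13 + 11 = 24.
Any cover uses at least 2 camera mounts; among all covering selections none totals below 24.

24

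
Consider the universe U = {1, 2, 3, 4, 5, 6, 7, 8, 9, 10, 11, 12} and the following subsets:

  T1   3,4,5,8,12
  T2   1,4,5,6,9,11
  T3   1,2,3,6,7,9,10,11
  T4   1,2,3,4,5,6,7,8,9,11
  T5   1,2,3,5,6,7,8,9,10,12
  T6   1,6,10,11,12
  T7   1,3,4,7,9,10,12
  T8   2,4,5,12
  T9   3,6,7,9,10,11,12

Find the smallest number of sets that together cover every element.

T1, T3 together cover {1, 2, 3, 4, 5, 6, 7, 8, 9, 10, 11, 12} — every element.
No single set contains all 12 elements, so 2 is optimal.

2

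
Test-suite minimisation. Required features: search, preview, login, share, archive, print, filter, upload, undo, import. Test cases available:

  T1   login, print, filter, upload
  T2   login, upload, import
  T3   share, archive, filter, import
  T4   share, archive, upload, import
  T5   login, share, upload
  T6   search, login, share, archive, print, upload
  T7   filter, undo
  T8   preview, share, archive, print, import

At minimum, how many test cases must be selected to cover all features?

3

T6, T7, T8 together cover {search, preview, login, share, archive, print, filter, upload, undo, import} — every feature.
No 2 of the 8 test cases cover everything (all 28 pairs fall short), so 3 is minimum.
Greedy (largest uncovered first) would take T6, T3, T7, T8 — 4 test cases — but 3 suffice.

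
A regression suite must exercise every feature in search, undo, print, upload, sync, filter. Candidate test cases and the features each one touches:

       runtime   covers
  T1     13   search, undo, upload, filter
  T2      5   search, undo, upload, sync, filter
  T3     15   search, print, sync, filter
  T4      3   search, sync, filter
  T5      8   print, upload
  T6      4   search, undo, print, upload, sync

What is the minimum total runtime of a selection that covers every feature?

T4, T6 cover every feature at runtime 3 + 4 = 7.
Any cover uses at least 2 test cases; among all covering selections none totals below 7.

7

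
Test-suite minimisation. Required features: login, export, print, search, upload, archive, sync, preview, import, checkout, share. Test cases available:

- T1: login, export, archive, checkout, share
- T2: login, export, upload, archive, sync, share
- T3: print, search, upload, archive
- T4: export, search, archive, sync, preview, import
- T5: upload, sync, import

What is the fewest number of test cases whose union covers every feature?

T1, T3, T4 together cover {login, export, print, search, upload, archive, sync, preview, import, checkout, share} — every feature.
No 2 of the 5 test cases cover everything (all 10 pairs fall short), so 3 is minimum.
Greedy (largest uncovered first) would take T2, T4, T1, T3 — 4 test cases — but 3 suffice.

3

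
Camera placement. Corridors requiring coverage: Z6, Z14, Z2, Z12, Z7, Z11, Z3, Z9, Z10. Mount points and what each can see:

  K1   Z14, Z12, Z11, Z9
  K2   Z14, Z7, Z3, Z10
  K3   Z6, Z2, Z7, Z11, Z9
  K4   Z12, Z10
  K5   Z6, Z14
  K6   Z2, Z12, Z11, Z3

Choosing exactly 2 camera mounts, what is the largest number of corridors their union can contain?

Choosing K2, K3 covers {Z6, Z14, Z2, Z7, Z11, Z3, Z9, Z10} — 8 corridors.
No choice of 2 camera mounts does better; here Z12 is left uncovered.

8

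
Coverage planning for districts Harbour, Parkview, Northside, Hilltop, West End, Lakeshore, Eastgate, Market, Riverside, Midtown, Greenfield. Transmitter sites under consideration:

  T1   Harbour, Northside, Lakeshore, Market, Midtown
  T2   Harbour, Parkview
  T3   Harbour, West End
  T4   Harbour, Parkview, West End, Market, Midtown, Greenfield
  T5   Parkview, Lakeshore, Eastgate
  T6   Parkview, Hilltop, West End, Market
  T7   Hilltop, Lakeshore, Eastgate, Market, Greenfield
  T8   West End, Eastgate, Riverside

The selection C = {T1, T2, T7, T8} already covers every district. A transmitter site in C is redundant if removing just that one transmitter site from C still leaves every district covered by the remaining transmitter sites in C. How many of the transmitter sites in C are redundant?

0

Drop T1: Northside, Midtown uncovered — not redundant.
Drop T2: Parkview uncovered — not redundant.
Drop T7: Hilltop, Greenfield uncovered — not redundant.
Drop T8: West End, Riverside uncovered — not redundant.
None of the transmitter sites in C is redundant.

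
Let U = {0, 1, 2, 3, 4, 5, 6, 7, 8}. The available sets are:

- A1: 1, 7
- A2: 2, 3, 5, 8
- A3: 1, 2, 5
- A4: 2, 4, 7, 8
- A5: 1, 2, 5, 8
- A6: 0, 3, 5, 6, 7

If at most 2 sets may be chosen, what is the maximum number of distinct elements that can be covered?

Choosing A4, A6 covers {0, 2, 3, 4, 5, 6, 7, 8} — 8 elements.
No choice of 2 sets does better; here 1 is left uncovered.

8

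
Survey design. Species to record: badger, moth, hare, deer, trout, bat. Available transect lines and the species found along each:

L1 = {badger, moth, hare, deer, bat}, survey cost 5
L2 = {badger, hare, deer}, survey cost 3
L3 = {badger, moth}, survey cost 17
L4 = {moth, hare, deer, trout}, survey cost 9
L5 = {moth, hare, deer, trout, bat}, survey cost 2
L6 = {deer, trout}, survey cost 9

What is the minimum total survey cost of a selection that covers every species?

L2, L5 cover every species at survey cost 3 + 2 = 5.
Any cover uses at least 2 transects; among all covering selections none totals below 5.

5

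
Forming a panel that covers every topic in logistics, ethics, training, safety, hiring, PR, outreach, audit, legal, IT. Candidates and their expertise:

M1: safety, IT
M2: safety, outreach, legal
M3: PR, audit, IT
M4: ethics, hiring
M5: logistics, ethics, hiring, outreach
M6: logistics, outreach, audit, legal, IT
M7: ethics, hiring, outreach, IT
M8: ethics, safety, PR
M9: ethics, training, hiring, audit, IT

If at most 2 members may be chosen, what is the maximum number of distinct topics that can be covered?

8

Choosing M2, M9 covers {ethics, training, safety, hiring, outreach, audit, legal, IT} — 8 topics.
No choice of 2 members does better; here logistics, PR are left uncovered.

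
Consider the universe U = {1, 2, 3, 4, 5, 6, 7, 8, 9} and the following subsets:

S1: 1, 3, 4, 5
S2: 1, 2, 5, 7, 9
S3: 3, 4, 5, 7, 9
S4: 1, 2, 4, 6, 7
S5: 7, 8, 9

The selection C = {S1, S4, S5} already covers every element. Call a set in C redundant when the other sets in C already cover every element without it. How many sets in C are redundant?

0

Drop S1: 3, 5 uncovered — not redundant.
Drop S4: 2, 6 uncovered — not redundant.
Drop S5: 8, 9 uncovered — not redundant.
None of the sets in C is redundant.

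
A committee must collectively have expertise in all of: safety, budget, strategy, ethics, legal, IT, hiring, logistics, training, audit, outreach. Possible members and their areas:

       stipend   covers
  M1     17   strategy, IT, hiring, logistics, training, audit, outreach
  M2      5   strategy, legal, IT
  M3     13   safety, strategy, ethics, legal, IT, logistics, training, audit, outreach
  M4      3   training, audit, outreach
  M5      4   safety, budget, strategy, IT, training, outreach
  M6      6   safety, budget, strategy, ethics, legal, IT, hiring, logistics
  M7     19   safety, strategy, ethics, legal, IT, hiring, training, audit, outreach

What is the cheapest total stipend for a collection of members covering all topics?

M4, M6 cover every topic at stipend 3 + 6 = 9.
Any cover uses at least 2 members; among all covering selections none totals below 9.

9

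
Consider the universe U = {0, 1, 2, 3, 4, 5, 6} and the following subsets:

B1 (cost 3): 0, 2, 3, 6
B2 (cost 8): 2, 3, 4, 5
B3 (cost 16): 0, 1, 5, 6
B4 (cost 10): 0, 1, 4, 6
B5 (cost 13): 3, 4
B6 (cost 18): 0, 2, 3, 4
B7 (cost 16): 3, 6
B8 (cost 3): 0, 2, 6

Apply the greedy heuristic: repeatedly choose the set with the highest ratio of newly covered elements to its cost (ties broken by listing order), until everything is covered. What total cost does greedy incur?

Pick 1: B1 adds 4 new (0, 2, 3, 6) at cost 3 (ratio 4/3).
Pick 2: B2 adds 2 new (4, 5) at cost 8 (ratio 2/8).
Pick 3: B4 adds 1 new (1) at cost 10 (ratio 1/10).
Greedy total cost: 3 + 8 + 10 = 21. (The true optimum is 18, so greedy overshoots here.)

21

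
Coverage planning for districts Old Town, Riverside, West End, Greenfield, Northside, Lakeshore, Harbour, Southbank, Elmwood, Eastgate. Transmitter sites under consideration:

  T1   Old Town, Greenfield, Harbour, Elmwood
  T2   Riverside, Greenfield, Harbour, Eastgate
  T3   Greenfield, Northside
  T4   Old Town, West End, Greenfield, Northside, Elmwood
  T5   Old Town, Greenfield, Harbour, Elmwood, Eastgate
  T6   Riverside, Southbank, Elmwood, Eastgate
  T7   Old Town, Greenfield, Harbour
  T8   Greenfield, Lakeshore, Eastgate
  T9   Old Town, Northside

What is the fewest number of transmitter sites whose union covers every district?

T1, T4, T6, T8 together cover {Old Town, Riverside, West End, Greenfield, Northside, Lakeshore, Harbour, Southbank, Elmwood, Eastgate} — every district.
No 3 of the 9 transmitter sites cover everything (all 84 triples fall short), so 4 is minimum.

4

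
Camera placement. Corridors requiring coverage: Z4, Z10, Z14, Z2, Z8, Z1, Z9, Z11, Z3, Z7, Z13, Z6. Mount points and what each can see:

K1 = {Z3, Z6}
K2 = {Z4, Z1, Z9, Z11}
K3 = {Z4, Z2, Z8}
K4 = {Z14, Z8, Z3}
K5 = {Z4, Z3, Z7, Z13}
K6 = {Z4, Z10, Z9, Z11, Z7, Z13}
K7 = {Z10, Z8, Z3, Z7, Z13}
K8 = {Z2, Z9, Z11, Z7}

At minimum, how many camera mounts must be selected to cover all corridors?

5

K1, K2, K3, K4, K6 together cover {Z4, Z10, Z14, Z2, Z8, Z1, Z9, Z11, Z3, Z7, Z13, Z6} — every corridor.
No 4 of the 8 camera mounts cover everything (all 70 size-4 selections fall short), so 5 is minimum.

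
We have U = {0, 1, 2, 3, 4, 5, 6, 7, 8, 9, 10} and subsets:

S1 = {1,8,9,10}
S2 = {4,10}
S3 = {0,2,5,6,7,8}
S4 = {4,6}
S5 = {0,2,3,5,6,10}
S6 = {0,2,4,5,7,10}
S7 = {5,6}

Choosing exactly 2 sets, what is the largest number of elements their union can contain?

Choosing S1, S3 covers {0, 1, 2, 5, 6, 7, 8, 9, 10} — 9 elements.
No choice of 2 sets does better; here 3, 4 are left uncovered.

9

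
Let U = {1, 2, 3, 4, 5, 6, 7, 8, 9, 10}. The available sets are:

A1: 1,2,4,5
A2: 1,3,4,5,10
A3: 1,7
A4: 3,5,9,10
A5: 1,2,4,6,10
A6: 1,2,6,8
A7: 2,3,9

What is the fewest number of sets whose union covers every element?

A1, A3, A4, A6 together cover {1, 2, 3, 4, 5, 6, 7, 8, 9, 10} — every element.
No 3 of the 7 sets cover everything (all 35 triples fall short), so 4 is minimum.

4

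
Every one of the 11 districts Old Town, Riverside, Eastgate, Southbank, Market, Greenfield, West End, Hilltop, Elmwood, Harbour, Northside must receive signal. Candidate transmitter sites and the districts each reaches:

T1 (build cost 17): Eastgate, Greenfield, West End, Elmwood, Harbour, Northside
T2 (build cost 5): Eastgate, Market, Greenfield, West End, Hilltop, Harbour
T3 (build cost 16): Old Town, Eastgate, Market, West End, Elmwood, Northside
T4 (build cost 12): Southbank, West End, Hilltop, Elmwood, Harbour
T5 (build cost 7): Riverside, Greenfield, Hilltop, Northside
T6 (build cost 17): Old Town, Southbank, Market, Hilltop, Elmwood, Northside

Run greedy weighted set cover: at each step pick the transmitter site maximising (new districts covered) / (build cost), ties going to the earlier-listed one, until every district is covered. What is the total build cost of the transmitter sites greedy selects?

Pick 1: T2 adds 6 new (Eastgate, Market, Greenfield, West End, Hilltop, Harbour) at build cost 5 (ratio 6/5).
Pick 2: T5 adds 2 new (Riverside, Northside) at build cost 7 (ratio 2/7).
Pick 3: T6 adds 3 new (Old Town, Southbank, Elmwood) at build cost 17 (ratio 3/17).
Greedy total build cost: 5 + 7 + 17 = 29.

29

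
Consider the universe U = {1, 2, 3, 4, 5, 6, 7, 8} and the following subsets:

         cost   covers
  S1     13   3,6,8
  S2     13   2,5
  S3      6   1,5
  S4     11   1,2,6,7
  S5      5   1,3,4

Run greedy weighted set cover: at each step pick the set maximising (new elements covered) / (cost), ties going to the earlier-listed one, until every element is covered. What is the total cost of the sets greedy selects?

Pick 1: S5 adds 3 new (1, 3, 4) at cost 5 (ratio 3/5).
Pick 2: S4 adds 3 new (2, 6, 7) at cost 11 (ratio 3/11).
Pick 3: S3 adds 1 new (5) at cost 6 (ratio 1/6).
Pick 4: S1 adds 1 new (8) at cost 13 (ratio 1/13).
Greedy total cost: 5 + 11 + 6 + 13 = 35.

35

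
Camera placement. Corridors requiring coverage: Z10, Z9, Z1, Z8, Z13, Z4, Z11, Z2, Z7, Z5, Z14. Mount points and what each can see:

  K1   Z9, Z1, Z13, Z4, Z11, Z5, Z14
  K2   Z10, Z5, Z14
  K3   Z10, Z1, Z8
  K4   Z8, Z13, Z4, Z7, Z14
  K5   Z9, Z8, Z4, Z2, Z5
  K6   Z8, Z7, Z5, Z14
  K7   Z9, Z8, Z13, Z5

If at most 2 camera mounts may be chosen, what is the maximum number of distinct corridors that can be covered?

Choosing K1, K3 covers {Z10, Z9, Z1, Z8, Z13, Z4, Z11, Z5, Z14} — 9 corridors.
No choice of 2 camera mounts does better; here Z2, Z7 are left uncovered.

9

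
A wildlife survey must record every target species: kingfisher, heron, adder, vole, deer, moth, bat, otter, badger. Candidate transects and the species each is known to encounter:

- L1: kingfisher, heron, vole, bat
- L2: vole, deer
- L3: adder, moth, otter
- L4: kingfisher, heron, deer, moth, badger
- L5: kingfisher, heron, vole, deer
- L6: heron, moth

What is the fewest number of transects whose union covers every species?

3

L1, L3, L4 together cover {kingfisher, heron, adder, vole, deer, moth, bat, otter, badger} — every species.
No 2 of the 6 transects cover everything (all 15 pairs fall short), so 3 is minimum.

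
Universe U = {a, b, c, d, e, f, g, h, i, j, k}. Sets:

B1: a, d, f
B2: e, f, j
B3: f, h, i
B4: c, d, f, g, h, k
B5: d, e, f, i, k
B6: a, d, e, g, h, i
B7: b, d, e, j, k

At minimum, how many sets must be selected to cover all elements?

B4, B6, B7 together cover {a, b, c, d, e, f, g, h, i, j, k} — every element.
No 2 of the 7 sets cover everything (all 21 pairs fall short), so 3 is minimum.

3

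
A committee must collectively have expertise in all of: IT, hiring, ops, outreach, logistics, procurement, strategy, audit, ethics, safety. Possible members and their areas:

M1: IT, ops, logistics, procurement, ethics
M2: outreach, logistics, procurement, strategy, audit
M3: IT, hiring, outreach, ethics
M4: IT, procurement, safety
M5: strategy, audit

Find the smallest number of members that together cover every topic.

M1, M2, M3, M4 together cover {IT, hiring, ops, outreach, logistics, procurement, strategy, audit, ethics, safety} — every topic.
No 3 of the 5 members cover everything (all 10 triples fall short), so 4 is minimum.

4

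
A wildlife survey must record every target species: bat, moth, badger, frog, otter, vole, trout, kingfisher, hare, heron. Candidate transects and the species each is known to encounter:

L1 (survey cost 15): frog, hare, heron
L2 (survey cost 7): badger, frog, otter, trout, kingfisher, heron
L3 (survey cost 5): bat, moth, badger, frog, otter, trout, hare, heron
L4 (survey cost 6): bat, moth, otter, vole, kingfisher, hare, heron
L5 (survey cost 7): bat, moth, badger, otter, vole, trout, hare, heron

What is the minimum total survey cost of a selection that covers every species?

11

L3, L4 cover every species at survey cost 5 + 6 = 11.
Any cover uses at least 2 transects; among all covering selections none totals below 11.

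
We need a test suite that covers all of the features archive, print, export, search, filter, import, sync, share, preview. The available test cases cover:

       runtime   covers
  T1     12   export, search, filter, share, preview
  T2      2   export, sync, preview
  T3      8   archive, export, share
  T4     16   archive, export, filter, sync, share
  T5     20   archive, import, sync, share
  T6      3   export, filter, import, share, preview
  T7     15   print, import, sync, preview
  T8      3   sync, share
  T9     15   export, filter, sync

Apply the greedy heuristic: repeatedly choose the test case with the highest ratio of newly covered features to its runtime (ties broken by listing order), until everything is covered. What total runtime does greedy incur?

Pick 1: T6 adds 5 new (export, filter, import, share, preview) at runtime 3 (ratio 5/3).
Pick 2: T2 adds 1 new (sync) at runtime 2 (ratio 1/2).
Pick 3: T3 adds 1 new (archive) at runtime 8 (ratio 1/8).
Pick 4: T1 adds 1 new (search) at runtime 12 (ratio 1/12).
Pick 5: T7 adds 1 new (print) at runtime 15 (ratio 1/15).
Greedy total runtime: 3 + 2 + 8 + 12 + 15 = 40. (The true optimum is 35, so greedy overshoots here.)

40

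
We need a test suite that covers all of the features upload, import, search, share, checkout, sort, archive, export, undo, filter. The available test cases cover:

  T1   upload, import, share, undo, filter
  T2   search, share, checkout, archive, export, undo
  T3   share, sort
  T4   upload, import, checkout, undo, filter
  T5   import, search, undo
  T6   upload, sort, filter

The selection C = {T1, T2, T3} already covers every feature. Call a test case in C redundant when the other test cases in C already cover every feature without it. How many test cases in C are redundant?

Drop T1: upload, import, filter uncovered — not redundant.
Drop T2: search, checkout, archive, export uncovered — not redundant.
Drop T3: sort uncovered — not redundant.
None of the test cases in C is redundant.

0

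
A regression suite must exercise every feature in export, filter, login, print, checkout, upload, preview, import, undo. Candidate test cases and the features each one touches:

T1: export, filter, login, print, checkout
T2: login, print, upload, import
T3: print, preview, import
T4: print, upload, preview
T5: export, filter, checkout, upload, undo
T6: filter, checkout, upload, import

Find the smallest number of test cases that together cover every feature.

T1, T3, T5 together cover {export, filter, login, print, checkout, upload, preview, import, undo} — every feature.
No 2 of the 6 test cases cover everything (all 15 pairs fall short), so 3 is minimum.
Greedy (largest uncovered first) would take T1, T2, T3, T5 — 4 test cases — but 3 suffice.

3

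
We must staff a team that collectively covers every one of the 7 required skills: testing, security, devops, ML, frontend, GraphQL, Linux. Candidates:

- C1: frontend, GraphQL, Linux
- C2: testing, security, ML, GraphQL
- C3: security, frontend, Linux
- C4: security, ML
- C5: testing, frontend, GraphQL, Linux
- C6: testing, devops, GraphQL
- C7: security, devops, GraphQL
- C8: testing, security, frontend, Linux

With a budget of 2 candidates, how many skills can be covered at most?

6

Choosing C1, C2 covers {testing, security, ML, frontend, GraphQL, Linux} — 6 skills.
No choice of 2 candidates does better; here devops is left uncovered.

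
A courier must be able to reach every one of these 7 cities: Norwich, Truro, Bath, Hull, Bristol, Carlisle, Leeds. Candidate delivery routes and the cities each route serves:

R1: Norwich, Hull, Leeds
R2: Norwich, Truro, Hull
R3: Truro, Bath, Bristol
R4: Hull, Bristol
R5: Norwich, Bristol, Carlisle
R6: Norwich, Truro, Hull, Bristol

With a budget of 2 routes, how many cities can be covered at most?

6

Choosing R1, R3 covers {Norwich, Truro, Bath, Hull, Bristol, Leeds} — 6 cities.
No choice of 2 routes does better; here Carlisle is left uncovered.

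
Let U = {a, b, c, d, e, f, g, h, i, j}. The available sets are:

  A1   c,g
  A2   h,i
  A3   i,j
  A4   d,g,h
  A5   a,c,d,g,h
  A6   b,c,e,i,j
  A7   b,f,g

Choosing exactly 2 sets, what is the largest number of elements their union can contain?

9

Choosing A5, A6 covers {a, b, c, d, e, g, h, i, j} — 9 elements.
No choice of 2 sets does better; here f is left uncovered.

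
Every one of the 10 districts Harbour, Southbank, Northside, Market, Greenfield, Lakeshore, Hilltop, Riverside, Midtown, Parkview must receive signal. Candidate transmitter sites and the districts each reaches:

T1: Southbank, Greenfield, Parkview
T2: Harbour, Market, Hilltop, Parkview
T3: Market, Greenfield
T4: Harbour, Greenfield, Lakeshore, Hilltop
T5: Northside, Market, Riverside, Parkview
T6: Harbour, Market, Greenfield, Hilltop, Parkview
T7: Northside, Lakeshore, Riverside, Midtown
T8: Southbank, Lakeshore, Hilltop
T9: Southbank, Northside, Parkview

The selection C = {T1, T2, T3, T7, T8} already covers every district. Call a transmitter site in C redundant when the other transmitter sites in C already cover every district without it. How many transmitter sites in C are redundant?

3

Drop T1: the rest still cover every district — redundant.
Drop T2: Harbour uncovered — not redundant.
Drop T3: the rest still cover every district — redundant.
Drop T7: Northside, Riverside, Midtown uncovered — not redundant.
Drop T8: the rest still cover every district — redundant.
3 redundant: T1, T3, T8.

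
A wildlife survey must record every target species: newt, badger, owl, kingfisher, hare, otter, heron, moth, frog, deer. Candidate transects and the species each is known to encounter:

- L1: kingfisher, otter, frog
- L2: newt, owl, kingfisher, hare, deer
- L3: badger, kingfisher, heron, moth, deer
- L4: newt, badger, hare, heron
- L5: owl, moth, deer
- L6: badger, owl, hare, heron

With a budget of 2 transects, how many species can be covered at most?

Choosing L2, L3 covers {newt, badger, owl, kingfisher, hare, heron, moth, deer} — 8 species.
No choice of 2 transects does better; here otter, frog are left uncovered.

8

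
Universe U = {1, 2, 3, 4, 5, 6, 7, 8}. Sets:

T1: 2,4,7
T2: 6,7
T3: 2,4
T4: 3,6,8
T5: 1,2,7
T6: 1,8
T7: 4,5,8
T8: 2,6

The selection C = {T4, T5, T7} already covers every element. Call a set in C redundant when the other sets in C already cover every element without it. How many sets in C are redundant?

0

Drop T4: 3, 6 uncovered — not redundant.
Drop T5: 1, 2, 7 uncovered — not redundant.
Drop T7: 4, 5 uncovered — not redundant.
None of the sets in C is redundant.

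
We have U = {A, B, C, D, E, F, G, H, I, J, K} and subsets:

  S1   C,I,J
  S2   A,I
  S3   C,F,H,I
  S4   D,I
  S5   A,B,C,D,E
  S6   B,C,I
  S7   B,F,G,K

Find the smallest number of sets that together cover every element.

S1, S3, S5, S7 together cover {A, B, C, D, E, F, G, H, I, J, K} — every element.
No 3 of the 7 sets cover everything (all 35 triples fall short), so 4 is minimum.

4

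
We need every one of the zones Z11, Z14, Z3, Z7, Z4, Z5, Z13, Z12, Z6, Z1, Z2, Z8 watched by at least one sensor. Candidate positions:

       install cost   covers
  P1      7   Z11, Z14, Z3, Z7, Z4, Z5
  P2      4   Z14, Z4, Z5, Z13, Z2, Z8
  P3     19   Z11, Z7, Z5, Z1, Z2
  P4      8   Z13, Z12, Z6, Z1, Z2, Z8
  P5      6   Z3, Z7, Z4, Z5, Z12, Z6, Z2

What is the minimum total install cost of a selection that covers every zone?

15

P1, P4 cover every zone at install cost 7 + 8 = 15.
Any cover uses at least 2 sensor positions; among all covering selections none totals below 15.
Greedy by coverage-per-install cost would pick P2, P5, P1, P4 for 25 — worse than the optimum 15.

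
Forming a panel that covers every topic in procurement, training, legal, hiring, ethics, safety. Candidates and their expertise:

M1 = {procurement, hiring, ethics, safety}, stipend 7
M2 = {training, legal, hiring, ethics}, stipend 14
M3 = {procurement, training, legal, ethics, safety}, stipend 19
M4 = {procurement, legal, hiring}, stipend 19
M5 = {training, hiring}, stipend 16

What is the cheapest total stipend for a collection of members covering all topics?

21

M1, M2 cover every topic at stipend 7 + 14 = 21.
Any cover uses at least 2 members; among all covering selections none totals below 21.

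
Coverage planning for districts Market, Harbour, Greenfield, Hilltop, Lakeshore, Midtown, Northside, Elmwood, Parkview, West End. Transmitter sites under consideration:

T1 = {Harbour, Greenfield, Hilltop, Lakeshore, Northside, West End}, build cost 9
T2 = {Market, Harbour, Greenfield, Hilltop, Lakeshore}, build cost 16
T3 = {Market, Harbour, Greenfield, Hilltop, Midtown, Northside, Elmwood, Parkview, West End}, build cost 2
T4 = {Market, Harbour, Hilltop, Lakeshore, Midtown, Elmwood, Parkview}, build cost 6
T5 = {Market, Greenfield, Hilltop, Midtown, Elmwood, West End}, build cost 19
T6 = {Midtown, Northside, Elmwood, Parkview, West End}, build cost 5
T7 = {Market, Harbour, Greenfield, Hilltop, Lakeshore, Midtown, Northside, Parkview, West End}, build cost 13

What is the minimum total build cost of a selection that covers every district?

T3, T4 cover every district at build cost 2 + 6 = 8.
Any cover uses at least 2 transmitter sites; among all covering selections none totals below 8.

8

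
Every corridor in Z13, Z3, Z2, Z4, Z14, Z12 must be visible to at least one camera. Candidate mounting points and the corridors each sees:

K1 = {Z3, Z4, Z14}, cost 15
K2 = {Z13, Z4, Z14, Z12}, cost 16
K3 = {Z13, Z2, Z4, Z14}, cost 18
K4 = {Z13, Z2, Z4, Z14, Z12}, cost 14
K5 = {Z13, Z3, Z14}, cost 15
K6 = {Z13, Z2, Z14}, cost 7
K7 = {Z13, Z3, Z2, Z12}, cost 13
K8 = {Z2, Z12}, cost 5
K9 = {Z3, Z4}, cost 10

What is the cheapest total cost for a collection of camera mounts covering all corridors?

22

K6, K8, K9 cover every corridor at cost 7 + 5 + 10 = 22.
Any cover uses at least 2 camera mounts; among all covering selections none totals below 22.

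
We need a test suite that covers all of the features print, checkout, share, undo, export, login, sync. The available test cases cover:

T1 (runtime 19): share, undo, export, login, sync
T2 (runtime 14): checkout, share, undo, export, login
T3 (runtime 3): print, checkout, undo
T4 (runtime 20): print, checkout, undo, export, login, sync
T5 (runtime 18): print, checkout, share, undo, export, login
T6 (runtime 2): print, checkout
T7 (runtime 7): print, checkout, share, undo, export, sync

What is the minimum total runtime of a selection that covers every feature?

T1, T6 cover every feature at runtime 19 + 2 = 21.
Any cover uses at least 2 test cases; among all covering selections none totals below 21.
Greedy by coverage-per-runtime would pick T3, T7, T2 for 24 — worse than the optimum 21.

21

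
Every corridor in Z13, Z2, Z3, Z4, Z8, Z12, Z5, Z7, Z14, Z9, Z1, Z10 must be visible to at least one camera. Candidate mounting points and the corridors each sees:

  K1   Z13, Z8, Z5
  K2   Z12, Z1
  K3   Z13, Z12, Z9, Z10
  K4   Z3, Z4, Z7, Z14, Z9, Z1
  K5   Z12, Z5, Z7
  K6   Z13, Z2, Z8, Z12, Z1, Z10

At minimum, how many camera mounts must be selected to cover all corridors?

K1, K4, K6 together cover {Z13, Z2, Z3, Z4, Z8, Z12, Z5, Z7, Z14, Z9, Z1, Z10} — every corridor.
No 2 of the 6 camera mounts cover everything (all 15 pairs fall short), so 3 is minimum.

3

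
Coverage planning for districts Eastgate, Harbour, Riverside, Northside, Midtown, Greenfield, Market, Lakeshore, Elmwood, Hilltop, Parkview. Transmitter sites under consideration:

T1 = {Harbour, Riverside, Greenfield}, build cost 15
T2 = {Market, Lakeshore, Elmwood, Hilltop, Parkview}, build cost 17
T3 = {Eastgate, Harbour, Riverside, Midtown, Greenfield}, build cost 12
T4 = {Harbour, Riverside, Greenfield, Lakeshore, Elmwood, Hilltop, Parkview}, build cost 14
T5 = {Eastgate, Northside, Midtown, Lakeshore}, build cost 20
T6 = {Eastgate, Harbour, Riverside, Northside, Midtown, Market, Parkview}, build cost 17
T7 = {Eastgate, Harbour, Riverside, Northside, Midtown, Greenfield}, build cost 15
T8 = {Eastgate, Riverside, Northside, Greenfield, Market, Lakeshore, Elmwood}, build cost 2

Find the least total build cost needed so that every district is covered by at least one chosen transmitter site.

T3, T4, T8 cover every district at build cost 12 + 14 + 2 = 28.
Any cover uses at least 2 transmitter sites; among all covering selections none totals below 28.

28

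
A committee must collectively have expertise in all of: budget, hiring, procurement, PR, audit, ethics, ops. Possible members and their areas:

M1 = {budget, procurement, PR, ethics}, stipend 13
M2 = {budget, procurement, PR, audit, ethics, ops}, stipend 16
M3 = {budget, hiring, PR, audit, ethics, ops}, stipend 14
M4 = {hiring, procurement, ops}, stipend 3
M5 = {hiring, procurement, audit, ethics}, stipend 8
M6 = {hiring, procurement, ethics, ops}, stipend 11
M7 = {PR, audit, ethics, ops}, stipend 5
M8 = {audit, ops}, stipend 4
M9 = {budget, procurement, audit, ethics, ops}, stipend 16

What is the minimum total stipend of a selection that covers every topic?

17

M3, M4 cover every topic at stipend 14 + 3 = 17.
Any cover uses at least 2 members; among all covering selections none totals below 17.
Greedy by coverage-per-stipend would pick M4, M7, M1 for 21 — worse than the optimum 17.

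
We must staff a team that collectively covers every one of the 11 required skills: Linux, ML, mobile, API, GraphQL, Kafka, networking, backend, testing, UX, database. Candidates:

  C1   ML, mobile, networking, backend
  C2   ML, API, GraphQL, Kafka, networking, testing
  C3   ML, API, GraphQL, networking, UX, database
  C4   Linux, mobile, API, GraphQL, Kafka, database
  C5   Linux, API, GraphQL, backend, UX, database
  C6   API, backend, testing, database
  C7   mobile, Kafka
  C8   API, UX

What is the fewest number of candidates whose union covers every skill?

C1, C2, C5 together cover {Linux, ML, mobile, API, GraphQL, Kafka, networking, backend, testing, UX, database} — every skill.
No 2 of the 8 candidates cover everything (all 28 pairs fall short), so 3 is minimum.

3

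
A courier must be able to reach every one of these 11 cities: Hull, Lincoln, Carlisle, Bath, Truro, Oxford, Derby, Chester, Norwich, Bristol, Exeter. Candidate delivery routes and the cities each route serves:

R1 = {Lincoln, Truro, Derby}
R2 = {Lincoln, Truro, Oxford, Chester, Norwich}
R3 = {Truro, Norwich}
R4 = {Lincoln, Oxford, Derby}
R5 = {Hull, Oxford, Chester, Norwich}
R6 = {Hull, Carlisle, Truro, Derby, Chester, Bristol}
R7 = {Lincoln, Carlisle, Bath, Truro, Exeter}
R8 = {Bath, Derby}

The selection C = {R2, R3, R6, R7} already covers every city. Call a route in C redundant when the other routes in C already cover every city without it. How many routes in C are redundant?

Drop R2: Oxford uncovered — not redundant.
Drop R3: the rest still cover every city — redundant.
Drop R6: Hull, Derby, Bristol uncovered — not redundant.
Drop R7: Bath, Exeter uncovered — not redundant.
1 redundant: R3.

1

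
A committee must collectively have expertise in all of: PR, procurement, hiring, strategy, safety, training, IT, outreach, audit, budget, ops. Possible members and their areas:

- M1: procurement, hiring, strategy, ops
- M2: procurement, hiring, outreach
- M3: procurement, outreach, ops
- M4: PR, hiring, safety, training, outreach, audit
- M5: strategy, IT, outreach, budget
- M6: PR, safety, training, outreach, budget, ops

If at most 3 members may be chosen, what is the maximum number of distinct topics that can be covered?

11

Choosing M1, M4, M5 covers {PR, procurement, hiring, strategy, safety, training, IT, outreach, audit, budget, ops} — 11 topics.
That is all 11 topics.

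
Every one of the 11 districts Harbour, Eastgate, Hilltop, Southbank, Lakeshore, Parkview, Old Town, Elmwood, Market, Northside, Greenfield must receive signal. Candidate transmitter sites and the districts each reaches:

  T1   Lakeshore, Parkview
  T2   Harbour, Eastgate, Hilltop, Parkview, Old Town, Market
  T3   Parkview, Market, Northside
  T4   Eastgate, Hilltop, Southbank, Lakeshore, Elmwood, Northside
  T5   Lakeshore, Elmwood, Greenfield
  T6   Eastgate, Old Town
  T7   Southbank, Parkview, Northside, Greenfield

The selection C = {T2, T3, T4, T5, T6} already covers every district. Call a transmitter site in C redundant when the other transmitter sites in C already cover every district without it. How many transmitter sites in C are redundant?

2

Drop T2: Harbour uncovered — not redundant.
Drop T3: the rest still cover every district — redundant.
Drop T4: Southbank uncovered — not redundant.
Drop T5: Greenfield uncovered — not redundant.
Drop T6: the rest still cover every district — redundant.
2 redundant: T3, T6.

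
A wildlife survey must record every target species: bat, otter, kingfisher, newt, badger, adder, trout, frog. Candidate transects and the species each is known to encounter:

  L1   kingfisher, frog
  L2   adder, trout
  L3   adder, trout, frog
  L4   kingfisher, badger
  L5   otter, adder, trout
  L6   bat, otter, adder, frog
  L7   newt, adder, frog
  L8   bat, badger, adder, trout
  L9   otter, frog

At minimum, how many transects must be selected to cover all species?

4

L1, L5, L7, L8 together cover {bat, otter, kingfisher, newt, badger, adder, trout, frog} — every species.
No 3 of the 9 transects cover everything (all 84 triples fall short), so 4 is minimum.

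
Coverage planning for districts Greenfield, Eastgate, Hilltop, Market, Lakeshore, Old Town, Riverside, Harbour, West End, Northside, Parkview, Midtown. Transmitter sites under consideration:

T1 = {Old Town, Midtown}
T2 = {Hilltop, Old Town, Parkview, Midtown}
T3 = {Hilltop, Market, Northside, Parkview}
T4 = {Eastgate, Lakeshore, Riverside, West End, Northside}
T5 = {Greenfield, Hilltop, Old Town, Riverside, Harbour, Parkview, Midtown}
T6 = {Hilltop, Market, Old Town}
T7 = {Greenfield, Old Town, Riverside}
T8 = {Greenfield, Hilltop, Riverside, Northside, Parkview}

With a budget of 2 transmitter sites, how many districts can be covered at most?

11

Choosing T4, T5 covers {Greenfield, Eastgate, Hilltop, Lakeshore, Old Town, Riverside, Harbour, West End, Northside, Parkview, Midtown} — 11 districts.
No choice of 2 transmitter sites does better; here Market is left uncovered.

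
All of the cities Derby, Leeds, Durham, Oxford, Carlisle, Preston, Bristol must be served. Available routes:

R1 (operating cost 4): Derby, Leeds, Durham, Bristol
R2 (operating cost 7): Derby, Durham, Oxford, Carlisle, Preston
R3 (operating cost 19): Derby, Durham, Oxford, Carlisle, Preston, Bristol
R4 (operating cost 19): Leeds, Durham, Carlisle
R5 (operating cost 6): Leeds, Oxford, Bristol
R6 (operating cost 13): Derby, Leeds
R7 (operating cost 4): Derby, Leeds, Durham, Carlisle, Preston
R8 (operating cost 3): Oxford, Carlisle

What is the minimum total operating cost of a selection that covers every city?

R5, R7 cover every city at operating cost 6 + 4 = 10.
Any cover uses at least 2 routes; among all covering selections none totals below 10.

10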